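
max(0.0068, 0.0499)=0.0499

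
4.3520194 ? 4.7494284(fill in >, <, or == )<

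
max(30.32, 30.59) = 30.59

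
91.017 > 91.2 False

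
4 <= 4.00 True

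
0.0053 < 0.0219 True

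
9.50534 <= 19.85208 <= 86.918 True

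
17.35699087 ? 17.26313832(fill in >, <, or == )>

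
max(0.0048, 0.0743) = 0.0743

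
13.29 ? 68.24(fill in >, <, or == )<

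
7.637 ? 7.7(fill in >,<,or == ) <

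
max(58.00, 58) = 58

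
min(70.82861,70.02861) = 70.02861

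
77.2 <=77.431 True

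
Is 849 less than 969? Yes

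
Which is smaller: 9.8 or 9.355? 9.355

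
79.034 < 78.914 False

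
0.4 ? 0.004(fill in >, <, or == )>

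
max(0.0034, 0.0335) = 0.0335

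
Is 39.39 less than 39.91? Yes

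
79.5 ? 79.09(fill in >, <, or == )>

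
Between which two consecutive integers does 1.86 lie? 1 and 2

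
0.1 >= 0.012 True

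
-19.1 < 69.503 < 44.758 False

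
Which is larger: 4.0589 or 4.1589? 4.1589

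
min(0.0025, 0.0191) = 0.0025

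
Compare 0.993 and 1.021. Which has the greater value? 1.021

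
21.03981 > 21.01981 True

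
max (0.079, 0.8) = 0.8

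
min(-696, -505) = -696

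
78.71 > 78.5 True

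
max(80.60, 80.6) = 80.6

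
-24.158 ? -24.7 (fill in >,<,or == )>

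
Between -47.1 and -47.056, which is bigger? -47.056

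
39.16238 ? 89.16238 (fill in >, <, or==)<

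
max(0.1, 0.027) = 0.1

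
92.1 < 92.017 False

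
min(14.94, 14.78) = 14.78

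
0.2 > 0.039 True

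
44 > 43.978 True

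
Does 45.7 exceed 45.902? No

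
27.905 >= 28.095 False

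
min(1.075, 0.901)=0.901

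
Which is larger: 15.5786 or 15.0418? 15.5786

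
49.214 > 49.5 False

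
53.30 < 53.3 False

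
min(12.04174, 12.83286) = 12.04174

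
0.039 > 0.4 False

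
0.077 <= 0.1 True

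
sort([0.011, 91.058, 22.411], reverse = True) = [91.058, 22.411, 0.011]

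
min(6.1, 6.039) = 6.039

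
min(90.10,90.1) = 90.10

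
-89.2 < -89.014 True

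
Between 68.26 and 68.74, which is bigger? 68.74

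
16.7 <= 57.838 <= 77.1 True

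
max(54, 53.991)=54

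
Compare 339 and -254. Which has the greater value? 339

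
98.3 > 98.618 False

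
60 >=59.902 True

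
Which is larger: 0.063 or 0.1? 0.1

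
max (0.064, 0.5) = 0.5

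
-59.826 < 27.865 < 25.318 False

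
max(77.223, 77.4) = 77.4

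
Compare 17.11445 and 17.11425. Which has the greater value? 17.11445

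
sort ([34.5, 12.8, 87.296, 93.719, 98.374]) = [12.8, 34.5, 87.296, 93.719, 98.374]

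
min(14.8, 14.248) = 14.248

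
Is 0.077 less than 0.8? Yes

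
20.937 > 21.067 False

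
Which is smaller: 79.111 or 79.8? 79.111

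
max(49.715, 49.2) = 49.715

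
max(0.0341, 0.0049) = 0.0341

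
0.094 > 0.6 False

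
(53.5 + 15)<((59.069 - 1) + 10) False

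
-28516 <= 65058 True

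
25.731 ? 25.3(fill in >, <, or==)>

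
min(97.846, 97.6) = 97.6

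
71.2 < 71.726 True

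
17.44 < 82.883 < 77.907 False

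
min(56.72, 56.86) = 56.72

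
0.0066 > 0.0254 False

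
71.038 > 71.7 False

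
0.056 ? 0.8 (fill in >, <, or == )<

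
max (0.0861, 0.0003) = 0.0861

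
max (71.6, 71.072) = 71.6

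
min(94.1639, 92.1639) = 92.1639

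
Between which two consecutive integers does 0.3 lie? 0 and 1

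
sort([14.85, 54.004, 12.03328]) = [12.03328, 14.85, 54.004]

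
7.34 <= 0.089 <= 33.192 False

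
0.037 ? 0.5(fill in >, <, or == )<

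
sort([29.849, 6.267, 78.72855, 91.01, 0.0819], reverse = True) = [91.01, 78.72855, 29.849, 6.267, 0.0819]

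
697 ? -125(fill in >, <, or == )>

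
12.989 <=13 True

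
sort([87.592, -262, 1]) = [-262, 1, 87.592]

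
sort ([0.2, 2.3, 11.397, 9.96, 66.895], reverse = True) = [66.895, 11.397, 9.96, 2.3, 0.2]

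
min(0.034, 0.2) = 0.034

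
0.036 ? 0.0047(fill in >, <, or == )>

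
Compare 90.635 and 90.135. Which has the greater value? 90.635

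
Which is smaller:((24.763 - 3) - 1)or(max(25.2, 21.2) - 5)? (max(25.2, 21.2) - 5)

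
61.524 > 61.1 True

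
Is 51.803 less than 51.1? No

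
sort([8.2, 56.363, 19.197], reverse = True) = [56.363, 19.197, 8.2]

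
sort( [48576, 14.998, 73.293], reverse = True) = [48576, 73.293, 14.998]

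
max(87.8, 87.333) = 87.8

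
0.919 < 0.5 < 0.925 False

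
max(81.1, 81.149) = 81.149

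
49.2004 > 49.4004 False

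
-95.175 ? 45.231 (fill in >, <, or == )<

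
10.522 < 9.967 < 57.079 False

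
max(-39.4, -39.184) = -39.184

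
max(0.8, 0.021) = 0.8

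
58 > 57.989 True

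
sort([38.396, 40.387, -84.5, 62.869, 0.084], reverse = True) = [62.869, 40.387, 38.396, 0.084, -84.5]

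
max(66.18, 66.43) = 66.43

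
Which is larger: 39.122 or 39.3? 39.3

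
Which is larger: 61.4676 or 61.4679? 61.4679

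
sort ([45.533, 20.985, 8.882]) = [8.882, 20.985, 45.533]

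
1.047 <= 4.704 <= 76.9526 True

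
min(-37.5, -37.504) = -37.504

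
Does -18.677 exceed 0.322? No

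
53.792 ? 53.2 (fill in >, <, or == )>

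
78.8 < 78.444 False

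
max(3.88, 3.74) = 3.88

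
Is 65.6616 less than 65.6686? Yes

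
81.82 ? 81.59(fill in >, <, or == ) >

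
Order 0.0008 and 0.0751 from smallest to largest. 0.0008, 0.0751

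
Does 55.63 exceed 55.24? Yes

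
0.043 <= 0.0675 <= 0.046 False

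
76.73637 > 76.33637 True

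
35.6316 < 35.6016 False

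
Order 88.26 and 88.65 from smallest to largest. 88.26, 88.65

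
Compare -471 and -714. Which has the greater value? -471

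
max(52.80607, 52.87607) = 52.87607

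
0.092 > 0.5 False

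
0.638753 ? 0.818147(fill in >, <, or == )<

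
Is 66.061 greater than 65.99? Yes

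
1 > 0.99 True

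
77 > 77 False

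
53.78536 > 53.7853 True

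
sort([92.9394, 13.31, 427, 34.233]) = [13.31, 34.233, 92.9394, 427]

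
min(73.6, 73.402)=73.402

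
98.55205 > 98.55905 False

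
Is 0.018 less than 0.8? Yes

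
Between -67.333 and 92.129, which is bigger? 92.129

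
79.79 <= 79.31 False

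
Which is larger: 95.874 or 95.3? 95.874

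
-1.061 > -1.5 True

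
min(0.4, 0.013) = 0.013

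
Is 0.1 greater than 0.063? Yes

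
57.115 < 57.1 False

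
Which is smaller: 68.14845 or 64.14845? 64.14845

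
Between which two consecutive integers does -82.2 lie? -83 and -82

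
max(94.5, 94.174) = 94.5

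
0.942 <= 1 True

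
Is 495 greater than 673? No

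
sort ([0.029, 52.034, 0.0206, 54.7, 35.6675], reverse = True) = [54.7, 52.034, 35.6675, 0.029, 0.0206]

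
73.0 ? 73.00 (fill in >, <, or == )==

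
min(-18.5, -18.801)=-18.801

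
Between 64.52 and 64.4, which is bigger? 64.52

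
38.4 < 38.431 True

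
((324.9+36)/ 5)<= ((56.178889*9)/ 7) True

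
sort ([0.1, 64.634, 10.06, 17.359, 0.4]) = [0.1, 0.4, 10.06, 17.359, 64.634]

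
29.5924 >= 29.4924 True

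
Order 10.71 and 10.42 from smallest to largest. 10.42, 10.71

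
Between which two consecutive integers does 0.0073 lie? 0 and 1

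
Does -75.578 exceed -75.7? Yes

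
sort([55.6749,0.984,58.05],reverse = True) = [58.05,55.6749,0.984]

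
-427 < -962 False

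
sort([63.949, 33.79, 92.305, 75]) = [33.79, 63.949, 75, 92.305]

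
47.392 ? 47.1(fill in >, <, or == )>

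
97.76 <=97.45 False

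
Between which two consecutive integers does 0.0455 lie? 0 and 1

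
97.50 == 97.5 True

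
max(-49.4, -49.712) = -49.4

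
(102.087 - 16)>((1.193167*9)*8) True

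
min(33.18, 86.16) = 33.18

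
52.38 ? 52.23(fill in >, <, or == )>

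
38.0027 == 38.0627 False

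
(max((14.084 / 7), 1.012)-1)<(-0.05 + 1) False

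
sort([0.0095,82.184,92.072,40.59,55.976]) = [0.0095,40.59,55.976,82.184,92.072]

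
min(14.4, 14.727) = 14.4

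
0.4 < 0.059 False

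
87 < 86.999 False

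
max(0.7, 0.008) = 0.7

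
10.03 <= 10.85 True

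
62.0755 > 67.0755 False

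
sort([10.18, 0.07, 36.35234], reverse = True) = [36.35234, 10.18, 0.07]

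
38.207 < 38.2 False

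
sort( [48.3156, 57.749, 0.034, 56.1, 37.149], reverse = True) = [57.749, 56.1, 48.3156, 37.149, 0.034]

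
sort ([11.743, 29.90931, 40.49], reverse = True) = [40.49, 29.90931, 11.743]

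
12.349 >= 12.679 False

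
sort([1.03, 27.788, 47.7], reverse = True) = [47.7, 27.788, 1.03]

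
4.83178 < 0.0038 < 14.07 False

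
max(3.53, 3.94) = 3.94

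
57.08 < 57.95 True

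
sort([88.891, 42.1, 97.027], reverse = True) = [97.027, 88.891, 42.1]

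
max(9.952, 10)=10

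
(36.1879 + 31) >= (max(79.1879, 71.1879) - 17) True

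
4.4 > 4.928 False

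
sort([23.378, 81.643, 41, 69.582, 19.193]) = [19.193, 23.378, 41, 69.582, 81.643]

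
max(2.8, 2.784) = 2.8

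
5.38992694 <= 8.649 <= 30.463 True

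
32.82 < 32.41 False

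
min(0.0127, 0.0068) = 0.0068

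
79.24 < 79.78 True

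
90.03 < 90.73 True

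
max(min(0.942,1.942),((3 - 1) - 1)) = 1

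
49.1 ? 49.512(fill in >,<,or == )<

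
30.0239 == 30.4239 False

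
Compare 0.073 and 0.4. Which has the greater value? 0.4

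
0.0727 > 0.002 True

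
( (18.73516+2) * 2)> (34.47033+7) False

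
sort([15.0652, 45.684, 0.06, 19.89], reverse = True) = [45.684, 19.89, 15.0652, 0.06]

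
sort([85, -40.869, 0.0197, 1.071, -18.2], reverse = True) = [85, 1.071, 0.0197, -18.2, -40.869]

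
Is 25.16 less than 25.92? Yes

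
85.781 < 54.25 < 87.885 False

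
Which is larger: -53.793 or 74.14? 74.14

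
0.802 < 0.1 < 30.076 False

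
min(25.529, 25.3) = 25.3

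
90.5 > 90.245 True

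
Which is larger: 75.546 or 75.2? 75.546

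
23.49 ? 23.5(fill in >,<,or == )<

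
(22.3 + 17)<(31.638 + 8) True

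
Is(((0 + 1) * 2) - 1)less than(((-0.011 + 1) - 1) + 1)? No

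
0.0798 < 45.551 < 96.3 True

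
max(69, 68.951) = 69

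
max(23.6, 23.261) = 23.6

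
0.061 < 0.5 True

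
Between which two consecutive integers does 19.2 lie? 19 and 20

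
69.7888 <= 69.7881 False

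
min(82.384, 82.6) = 82.384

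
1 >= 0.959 True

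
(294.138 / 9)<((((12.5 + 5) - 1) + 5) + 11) False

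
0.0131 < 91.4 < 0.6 False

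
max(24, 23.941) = 24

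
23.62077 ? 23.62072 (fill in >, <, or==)>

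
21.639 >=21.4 True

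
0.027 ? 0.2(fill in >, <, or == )<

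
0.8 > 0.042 True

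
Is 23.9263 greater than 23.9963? No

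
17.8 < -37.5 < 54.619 False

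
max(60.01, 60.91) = 60.91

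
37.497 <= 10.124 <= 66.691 False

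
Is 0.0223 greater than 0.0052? Yes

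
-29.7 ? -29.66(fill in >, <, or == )<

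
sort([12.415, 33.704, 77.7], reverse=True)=[77.7, 33.704, 12.415]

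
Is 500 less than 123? No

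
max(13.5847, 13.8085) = 13.8085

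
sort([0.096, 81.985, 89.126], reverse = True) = [89.126, 81.985, 0.096]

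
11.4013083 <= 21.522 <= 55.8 True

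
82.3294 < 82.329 False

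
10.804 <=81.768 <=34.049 False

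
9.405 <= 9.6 True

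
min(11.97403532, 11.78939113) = 11.78939113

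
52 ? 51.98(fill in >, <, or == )>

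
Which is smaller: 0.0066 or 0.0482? 0.0066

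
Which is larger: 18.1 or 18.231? 18.231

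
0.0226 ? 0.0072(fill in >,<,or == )>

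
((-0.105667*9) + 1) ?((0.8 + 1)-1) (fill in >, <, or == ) <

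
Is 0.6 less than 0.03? No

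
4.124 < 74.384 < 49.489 False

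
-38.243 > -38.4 True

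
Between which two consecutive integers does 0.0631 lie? 0 and 1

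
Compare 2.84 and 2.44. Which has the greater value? 2.84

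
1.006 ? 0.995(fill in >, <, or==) >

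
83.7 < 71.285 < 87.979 False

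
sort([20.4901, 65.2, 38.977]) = [20.4901, 38.977, 65.2]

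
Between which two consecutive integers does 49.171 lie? 49 and 50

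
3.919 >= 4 False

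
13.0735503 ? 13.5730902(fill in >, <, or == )<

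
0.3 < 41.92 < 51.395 True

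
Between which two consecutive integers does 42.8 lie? 42 and 43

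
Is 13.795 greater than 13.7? Yes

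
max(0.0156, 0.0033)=0.0156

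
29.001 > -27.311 True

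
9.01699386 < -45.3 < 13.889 False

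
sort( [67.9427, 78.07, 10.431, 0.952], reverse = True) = [78.07, 67.9427, 10.431, 0.952]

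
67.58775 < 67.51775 False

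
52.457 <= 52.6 True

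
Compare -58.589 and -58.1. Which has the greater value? -58.1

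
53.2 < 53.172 False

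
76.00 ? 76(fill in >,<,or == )==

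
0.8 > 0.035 True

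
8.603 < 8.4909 False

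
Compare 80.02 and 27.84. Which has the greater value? 80.02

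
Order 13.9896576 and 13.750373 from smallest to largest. 13.750373, 13.9896576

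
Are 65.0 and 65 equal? Yes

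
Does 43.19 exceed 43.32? No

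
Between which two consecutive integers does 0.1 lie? 0 and 1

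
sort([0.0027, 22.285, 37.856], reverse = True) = [37.856, 22.285, 0.0027]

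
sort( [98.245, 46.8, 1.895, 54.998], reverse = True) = [98.245, 54.998, 46.8, 1.895]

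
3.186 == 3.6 False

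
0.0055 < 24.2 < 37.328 True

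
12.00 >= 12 True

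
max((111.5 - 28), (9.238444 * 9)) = 83.5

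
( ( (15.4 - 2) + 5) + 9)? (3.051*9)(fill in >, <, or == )<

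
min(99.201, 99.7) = 99.201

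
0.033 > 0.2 False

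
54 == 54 True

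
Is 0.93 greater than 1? No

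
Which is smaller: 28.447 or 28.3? 28.3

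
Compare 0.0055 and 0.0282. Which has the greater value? 0.0282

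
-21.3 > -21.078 False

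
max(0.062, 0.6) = 0.6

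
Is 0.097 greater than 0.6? No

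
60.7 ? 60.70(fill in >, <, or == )==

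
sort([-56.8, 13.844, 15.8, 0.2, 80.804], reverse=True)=[80.804, 15.8, 13.844, 0.2, -56.8]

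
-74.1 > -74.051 False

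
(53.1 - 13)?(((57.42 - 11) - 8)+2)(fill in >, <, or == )<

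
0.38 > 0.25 True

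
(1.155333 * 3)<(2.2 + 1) False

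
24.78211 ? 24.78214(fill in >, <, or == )<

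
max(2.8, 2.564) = 2.8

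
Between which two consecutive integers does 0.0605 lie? 0 and 1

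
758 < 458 False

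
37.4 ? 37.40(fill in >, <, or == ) ==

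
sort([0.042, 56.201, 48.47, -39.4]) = [-39.4, 0.042, 48.47, 56.201]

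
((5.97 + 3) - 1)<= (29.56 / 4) False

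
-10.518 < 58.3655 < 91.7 True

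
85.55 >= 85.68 False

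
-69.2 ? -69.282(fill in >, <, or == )>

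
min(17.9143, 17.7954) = 17.7954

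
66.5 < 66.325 False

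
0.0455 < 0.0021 False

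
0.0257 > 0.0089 True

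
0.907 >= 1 False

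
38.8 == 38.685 False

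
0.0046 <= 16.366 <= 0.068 False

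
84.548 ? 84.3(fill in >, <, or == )>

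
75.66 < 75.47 False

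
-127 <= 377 True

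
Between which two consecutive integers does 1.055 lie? 1 and 2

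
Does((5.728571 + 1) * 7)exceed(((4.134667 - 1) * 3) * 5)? Yes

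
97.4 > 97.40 False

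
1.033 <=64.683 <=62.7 False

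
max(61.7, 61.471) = 61.7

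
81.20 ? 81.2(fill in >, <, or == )==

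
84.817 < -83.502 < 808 False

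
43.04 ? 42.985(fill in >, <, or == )>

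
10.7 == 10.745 False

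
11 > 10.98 True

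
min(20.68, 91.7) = 20.68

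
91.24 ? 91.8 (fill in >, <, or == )<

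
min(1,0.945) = 0.945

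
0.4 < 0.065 False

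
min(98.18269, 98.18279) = 98.18269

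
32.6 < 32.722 True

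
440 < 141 False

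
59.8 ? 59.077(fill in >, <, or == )>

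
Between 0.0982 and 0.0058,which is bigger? 0.0982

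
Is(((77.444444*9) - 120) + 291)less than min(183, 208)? No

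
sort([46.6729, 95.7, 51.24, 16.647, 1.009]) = [1.009, 16.647, 46.6729, 51.24, 95.7]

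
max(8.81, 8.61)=8.81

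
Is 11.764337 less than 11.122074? No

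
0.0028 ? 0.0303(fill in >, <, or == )<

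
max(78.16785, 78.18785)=78.18785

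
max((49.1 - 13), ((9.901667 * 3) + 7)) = 36.705001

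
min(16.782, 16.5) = 16.5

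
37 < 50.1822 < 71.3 True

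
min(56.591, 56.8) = 56.591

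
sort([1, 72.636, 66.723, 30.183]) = [1, 30.183, 66.723, 72.636]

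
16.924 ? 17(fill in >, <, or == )<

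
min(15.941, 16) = 15.941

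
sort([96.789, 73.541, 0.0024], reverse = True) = [96.789, 73.541, 0.0024]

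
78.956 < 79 True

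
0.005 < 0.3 True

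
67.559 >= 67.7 False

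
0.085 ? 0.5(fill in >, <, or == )<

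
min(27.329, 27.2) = 27.2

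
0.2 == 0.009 False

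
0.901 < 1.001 True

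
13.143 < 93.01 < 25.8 False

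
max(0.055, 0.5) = 0.5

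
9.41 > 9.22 True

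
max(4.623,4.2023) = 4.623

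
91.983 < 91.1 False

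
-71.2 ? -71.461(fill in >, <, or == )>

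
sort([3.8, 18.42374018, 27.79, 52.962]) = [3.8, 18.42374018, 27.79, 52.962]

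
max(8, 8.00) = 8.00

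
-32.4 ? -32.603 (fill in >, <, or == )>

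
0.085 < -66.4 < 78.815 False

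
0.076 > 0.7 False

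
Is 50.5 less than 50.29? No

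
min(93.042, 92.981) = 92.981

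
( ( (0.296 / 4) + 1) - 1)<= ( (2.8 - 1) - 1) True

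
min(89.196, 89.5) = 89.196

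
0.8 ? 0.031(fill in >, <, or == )>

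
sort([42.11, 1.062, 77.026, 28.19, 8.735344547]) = [1.062, 8.735344547, 28.19, 42.11, 77.026]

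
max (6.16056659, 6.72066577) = 6.72066577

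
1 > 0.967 True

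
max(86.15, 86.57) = 86.57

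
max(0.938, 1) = 1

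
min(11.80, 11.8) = 11.80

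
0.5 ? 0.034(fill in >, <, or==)>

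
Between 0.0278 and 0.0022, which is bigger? 0.0278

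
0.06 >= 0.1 False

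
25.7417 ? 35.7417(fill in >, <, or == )<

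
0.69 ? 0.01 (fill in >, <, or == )>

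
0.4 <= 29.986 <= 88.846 True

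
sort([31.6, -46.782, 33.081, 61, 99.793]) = [-46.782, 31.6, 33.081, 61, 99.793]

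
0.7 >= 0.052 True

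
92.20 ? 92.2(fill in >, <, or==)==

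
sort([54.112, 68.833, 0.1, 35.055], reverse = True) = [68.833, 54.112, 35.055, 0.1]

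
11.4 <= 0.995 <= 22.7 False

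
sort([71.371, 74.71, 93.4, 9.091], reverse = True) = [93.4, 74.71, 71.371, 9.091]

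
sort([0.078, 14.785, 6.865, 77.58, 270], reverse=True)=[270, 77.58, 14.785, 6.865, 0.078]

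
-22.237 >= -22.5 True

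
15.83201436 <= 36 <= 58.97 True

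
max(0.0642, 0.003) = 0.0642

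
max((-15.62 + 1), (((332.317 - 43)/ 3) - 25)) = 71.439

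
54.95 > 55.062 False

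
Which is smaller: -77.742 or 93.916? -77.742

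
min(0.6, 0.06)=0.06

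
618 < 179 False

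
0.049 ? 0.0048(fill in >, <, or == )>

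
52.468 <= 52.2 False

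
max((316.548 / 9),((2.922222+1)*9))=35.299998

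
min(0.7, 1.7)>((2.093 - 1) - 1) True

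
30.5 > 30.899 False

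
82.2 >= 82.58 False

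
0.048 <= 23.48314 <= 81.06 True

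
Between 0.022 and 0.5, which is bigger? 0.5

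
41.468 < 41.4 False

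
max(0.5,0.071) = 0.5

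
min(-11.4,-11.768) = -11.768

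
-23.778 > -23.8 True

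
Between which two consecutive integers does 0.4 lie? 0 and 1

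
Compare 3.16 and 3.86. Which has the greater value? 3.86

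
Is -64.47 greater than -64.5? Yes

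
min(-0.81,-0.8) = -0.81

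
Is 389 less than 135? No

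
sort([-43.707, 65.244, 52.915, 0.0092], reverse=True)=[65.244, 52.915, 0.0092, -43.707]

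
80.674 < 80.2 False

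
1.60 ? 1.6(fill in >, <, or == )==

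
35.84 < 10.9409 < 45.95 False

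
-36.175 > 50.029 False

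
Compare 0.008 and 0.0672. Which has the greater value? 0.0672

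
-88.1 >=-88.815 True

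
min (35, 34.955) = 34.955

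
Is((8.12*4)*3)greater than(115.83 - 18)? No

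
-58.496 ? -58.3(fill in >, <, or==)<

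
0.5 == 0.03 False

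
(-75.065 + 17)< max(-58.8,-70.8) False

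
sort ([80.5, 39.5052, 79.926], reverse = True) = [80.5, 79.926, 39.5052]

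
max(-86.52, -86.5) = -86.5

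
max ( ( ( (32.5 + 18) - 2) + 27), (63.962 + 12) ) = 75.962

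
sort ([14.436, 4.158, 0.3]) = [0.3, 4.158, 14.436]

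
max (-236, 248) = 248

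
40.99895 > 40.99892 True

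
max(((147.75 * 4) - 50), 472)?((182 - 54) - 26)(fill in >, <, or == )>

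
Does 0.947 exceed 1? No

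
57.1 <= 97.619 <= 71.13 False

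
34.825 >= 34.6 True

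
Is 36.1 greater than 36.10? No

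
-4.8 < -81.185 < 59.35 False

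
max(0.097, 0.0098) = 0.097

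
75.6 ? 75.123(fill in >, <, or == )>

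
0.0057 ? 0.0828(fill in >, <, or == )<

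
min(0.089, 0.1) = 0.089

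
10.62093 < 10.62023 False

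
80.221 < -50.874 False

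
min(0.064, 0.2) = 0.064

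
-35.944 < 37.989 True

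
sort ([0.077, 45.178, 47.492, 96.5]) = [0.077, 45.178, 47.492, 96.5]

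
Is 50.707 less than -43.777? No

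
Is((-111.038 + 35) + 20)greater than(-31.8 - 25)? Yes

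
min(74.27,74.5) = 74.27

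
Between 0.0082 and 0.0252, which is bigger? 0.0252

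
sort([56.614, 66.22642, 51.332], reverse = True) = [66.22642, 56.614, 51.332]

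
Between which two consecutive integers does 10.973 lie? 10 and 11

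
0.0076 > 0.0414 False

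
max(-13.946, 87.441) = 87.441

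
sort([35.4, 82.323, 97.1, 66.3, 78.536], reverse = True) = [97.1, 82.323, 78.536, 66.3, 35.4]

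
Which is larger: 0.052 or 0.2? 0.2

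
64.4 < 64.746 True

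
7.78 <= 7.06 False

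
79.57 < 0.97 False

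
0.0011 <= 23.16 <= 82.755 True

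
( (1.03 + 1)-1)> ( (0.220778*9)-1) True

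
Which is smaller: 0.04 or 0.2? 0.04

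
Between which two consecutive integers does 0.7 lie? 0 and 1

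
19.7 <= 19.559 False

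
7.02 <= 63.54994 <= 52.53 False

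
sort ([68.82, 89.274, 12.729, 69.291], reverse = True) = [89.274, 69.291, 68.82, 12.729]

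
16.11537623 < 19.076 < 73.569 True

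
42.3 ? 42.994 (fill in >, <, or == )<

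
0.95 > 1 False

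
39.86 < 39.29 False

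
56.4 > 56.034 True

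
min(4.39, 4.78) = 4.39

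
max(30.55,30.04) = 30.55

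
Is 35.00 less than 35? No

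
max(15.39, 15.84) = 15.84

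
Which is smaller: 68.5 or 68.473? 68.473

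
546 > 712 False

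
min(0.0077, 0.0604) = 0.0077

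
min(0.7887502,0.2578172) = 0.2578172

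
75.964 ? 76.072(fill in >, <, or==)<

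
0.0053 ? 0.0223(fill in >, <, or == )<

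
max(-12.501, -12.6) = -12.501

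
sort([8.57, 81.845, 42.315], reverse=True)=[81.845, 42.315, 8.57]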